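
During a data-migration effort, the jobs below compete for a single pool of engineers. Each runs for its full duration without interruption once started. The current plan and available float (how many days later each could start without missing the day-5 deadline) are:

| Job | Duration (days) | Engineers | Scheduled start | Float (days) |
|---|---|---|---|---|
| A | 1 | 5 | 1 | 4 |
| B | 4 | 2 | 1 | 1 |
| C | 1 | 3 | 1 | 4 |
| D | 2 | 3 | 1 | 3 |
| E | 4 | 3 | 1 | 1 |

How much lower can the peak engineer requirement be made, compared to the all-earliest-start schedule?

8

Early-start peak: d1:16  d2:8  d3:5  d4:5  d5:0 ⇒ 16.
Leveled (A@1, B@1, C@2, D@3, E@2): d1:7  d2:8  d3:8  d4:8  d5:3 ⇒ 8.
Reduction 16 − 8 = 8.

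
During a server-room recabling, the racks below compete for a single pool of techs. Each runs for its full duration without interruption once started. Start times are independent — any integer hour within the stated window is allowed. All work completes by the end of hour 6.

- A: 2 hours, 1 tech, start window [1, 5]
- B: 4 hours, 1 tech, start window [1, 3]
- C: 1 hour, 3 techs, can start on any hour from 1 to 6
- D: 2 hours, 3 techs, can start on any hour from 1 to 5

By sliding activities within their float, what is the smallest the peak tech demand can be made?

4

Early-start (A@1, B@1, C@1, D@1) gives peak 8: h1:8  h2:5  h3:1  h4:1  h5:0  h6:0.
Shift C→3, D→4.
Schedule A@1, B@1, C@3, D@4: h1:2  h2:2  h3:4  h4:4  h5:3  h6:0 — peak 4.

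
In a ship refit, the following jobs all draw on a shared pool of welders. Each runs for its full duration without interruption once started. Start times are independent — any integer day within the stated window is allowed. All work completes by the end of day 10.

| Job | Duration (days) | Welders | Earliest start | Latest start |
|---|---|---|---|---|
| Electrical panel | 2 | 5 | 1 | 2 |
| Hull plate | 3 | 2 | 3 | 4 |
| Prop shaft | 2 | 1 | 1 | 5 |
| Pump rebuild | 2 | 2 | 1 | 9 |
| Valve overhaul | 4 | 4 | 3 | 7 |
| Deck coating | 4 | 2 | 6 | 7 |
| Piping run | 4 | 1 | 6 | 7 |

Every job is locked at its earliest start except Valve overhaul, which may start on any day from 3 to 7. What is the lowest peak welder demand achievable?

8

Valve overhaul@3: d1:8  d2:8  d3:6  d4:6  d5:6  d6:7  d7:3  d8:3  d9:3  d10:0 → peak 8
Valve overhaul@4: d1:8  d2:8  d3:2  d4:6  d5:6  d6:7  d7:7  d8:3  d9:3  d10:0 → peak 8
Valve overhaul@5: d1:8  d2:8  d3:2  d4:2  d5:6  d6:7  d7:7  d8:7  d9:3  d10:0 → peak 8
Valve overhaul@6: d1:8  d2:8  d3:2  d4:2  d5:2  d6:7  d7:7  d8:7  d9:7  d10:0 → peak 8
Valve overhaul@7: d1:8  d2:8  d3:2  d4:2  d5:2  d6:3  d7:7  d8:7  d9:7  d10:4 → peak 8
Best is Valve overhaul@3, peak 8.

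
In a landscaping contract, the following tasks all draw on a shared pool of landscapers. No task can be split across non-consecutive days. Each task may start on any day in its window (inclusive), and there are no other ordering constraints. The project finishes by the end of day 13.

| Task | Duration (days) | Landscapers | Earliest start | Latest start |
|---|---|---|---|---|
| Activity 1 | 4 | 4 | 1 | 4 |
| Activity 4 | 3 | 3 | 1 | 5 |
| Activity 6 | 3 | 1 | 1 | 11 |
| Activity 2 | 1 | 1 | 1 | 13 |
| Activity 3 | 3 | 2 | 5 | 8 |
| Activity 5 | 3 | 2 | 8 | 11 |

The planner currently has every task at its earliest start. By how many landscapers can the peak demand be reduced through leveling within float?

Early-start peak: d1:9  d2:8  d3:8  d4:4  d5:2  d6:2  d7:2  d8:2  d9:2  d10:2  d11:0  d12:0  d13:0 ⇒ 9.
Leveled (Activity 1@1, Activity 4@5, Activity 6@5, Activity 2@8, Activity 3@8, Activity 5@9): d1:4  d2:4  d3:4  d4:4  d5:4  d6:4  d7:4  d8:3  d9:4  d10:4  d11:2  d12:0  d13:0 ⇒ 4.
Reduction 9 − 4 = 5.

5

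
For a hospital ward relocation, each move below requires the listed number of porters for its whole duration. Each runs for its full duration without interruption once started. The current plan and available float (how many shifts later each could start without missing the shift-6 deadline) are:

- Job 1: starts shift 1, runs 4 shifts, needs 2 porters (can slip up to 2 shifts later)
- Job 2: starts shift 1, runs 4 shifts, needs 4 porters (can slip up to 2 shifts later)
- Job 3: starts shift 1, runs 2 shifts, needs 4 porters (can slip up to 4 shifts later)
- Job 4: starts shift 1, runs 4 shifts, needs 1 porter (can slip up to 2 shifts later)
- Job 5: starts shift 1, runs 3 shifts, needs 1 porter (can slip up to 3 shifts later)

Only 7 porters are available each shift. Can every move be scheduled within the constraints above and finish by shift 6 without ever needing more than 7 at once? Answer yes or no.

The minimum achievable peak is 8; 7 < 8, so no feasible schedule stays within the cap.

no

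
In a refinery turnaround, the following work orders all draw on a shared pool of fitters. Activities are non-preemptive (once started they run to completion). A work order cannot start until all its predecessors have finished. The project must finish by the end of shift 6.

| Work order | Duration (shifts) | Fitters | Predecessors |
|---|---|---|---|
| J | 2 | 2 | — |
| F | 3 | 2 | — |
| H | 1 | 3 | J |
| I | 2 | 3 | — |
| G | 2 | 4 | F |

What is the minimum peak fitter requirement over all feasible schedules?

Early-start (J@1, F@1, H@3, I@1, G@4) gives peak 7: s1:7  s2:7  s3:5  s4:4  s5:4  s6:0.
Shift H→4, I→3, G→5.
Schedule J@1, F@1, H@4, I@3, G@5: s1:4  s2:4  s3:5  s4:6  s5:4  s6:4 — peak 6.

6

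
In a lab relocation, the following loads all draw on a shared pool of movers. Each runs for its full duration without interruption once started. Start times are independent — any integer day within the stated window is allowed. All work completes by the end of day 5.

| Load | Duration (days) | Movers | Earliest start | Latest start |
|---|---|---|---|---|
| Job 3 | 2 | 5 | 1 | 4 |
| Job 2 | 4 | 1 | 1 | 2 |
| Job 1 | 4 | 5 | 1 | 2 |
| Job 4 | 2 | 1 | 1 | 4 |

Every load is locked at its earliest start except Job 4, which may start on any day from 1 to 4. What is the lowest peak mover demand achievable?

11

Job 4@1: d1:12  d2:12  d3:6  d4:6  d5:0 → peak 12
Job 4@2: d1:11  d2:12  d3:7  d4:6  d5:0 → peak 12
Job 4@3: d1:11  d2:11  d3:7  d4:7  d5:0 → peak 11
Job 4@4: d1:11  d2:11  d3:6  d4:7  d5:1 → peak 11
Best is Job 4@3, peak 11.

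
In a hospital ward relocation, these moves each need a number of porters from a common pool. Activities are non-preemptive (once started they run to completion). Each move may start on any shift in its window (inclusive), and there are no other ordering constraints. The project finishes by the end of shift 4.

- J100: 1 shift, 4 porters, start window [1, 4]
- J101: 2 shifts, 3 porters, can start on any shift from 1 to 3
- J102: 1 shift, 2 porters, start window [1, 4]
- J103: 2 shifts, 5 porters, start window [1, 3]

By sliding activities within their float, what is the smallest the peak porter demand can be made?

Early-start (J100@1, J101@1, J102@1, J103@1) gives peak 14: s1:14  s2:8  s3:0  s4:0.
Shift J102→2, J103→3.
Schedule J100@1, J101@1, J102@2, J103@3: s1:7  s2:5  s3:5  s4:5 — peak 7.

7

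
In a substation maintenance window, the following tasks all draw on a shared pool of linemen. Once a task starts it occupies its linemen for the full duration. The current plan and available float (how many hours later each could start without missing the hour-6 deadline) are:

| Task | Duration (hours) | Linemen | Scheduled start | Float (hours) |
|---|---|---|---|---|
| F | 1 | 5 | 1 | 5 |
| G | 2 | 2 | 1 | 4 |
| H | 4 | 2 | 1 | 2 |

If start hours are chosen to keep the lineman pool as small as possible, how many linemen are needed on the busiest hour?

Early-start (F@1, G@1, H@1) gives peak 9: h1:9  h2:4  h3:2  h4:2  h5:0  h6:0.
Shift G→2, H→2.
Schedule F@1, G@2, H@2: h1:5  h2:4  h3:4  h4:2  h5:2  h6:0 — peak 5.

5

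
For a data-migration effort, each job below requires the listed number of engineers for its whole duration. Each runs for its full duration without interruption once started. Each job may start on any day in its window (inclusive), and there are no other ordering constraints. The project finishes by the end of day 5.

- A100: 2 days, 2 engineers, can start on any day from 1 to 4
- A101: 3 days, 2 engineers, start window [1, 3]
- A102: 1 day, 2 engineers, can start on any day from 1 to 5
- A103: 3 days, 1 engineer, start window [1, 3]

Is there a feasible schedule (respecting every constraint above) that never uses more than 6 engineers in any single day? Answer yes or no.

Schedule A100@1, A101@1, A102@4, A103@3: d1:4  d2:4  d3:3  d4:3  d5:1 — peak 4 ≤ 6.

yes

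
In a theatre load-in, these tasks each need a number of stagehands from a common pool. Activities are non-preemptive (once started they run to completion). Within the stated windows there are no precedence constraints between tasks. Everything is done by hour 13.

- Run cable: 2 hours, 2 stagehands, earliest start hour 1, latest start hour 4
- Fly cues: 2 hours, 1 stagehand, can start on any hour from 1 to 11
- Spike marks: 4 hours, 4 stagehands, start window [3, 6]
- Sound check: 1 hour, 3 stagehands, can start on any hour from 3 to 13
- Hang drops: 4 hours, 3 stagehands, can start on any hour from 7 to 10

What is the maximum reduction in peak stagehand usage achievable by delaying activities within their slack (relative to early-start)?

3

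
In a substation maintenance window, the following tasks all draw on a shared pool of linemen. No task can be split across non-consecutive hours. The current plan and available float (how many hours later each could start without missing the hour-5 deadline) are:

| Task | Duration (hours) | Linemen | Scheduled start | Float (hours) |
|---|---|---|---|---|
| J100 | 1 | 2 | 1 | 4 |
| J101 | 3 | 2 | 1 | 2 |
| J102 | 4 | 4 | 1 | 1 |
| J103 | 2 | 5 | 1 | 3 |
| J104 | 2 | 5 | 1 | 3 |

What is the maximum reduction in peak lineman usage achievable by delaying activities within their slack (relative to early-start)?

7

Early-start peak: h1:18  h2:16  h3:6  h4:4  h5:0 ⇒ 18.
Leveled (J100@1, J101@1, J102@1, J103@2, J104@4): h1:8  h2:11  h3:11  h4:9  h5:5 ⇒ 11.
Reduction 18 − 11 = 7.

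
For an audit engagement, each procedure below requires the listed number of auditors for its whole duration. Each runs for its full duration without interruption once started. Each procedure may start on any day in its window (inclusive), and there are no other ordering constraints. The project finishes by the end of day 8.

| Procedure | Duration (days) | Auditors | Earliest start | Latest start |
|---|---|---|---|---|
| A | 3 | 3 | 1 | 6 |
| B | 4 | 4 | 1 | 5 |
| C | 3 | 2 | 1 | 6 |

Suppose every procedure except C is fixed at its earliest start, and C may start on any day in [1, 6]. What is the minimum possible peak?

C@1: d1:9  d2:9  d3:9  d4:4  d5:0  d6:0  d7:0  d8:0 → peak 9
C@2: d1:7  d2:9  d3:9  d4:6  d5:0  d6:0  d7:0  d8:0 → peak 9
C@3: d1:7  d2:7  d3:9  d4:6  d5:2  d6:0  d7:0  d8:0 → peak 9
C@4: d1:7  d2:7  d3:7  d4:6  d5:2  d6:2  d7:0  d8:0 → peak 7
C@5: d1:7  d2:7  d3:7  d4:4  d5:2  d6:2  d7:2  d8:0 → peak 7
C@6: d1:7  d2:7  d3:7  d4:4  d5:0  d6:2  d7:2  d8:2 → peak 7
Best is C@4, peak 7.

7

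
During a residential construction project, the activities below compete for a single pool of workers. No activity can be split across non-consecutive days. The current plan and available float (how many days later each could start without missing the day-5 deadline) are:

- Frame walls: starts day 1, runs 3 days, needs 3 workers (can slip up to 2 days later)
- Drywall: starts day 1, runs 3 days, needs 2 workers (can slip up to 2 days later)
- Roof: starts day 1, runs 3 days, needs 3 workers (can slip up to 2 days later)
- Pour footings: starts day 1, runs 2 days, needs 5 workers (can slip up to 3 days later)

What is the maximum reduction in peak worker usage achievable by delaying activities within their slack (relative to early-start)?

5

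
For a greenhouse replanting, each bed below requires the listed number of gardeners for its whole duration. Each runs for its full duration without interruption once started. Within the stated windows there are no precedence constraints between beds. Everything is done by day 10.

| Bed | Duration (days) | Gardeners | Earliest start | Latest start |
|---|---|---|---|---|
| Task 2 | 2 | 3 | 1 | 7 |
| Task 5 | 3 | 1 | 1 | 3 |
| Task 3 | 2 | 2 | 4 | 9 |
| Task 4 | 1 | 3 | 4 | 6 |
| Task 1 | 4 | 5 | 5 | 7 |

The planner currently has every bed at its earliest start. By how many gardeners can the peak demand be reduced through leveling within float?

2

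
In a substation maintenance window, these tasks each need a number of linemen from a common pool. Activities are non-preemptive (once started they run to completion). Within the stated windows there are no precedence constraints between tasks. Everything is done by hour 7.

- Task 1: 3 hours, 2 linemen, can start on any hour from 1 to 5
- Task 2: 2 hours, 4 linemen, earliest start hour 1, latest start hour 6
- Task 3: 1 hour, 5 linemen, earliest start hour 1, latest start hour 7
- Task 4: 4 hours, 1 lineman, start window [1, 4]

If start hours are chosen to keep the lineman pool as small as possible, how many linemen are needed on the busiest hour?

Early-start (Task 1@1, Task 2@1, Task 3@1, Task 4@1) gives peak 12: h1:12  h2:7  h3:3  h4:1  h5:0  h6:0  h7:0.
Shift Task 2→4, Task 3→6.
Schedule Task 1@1, Task 2@4, Task 3@6, Task 4@1: h1:3  h2:3  h3:3  h4:5  h5:4  h6:5  h7:0 — peak 5.

5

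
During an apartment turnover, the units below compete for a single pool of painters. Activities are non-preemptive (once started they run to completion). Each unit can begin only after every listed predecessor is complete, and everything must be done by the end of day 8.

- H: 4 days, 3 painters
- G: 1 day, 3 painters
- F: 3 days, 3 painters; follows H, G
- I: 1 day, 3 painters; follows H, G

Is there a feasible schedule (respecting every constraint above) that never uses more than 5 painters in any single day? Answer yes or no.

no

The minimum achievable peak is 6; 5 < 6, so no feasible schedule stays within the cap.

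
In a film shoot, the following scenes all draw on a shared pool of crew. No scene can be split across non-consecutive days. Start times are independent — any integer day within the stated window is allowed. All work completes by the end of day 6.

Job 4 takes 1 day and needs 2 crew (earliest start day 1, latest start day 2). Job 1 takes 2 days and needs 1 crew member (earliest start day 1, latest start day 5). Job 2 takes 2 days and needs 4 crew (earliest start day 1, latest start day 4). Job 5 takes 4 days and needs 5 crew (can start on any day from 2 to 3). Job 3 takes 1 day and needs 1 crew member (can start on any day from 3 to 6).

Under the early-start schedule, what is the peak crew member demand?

10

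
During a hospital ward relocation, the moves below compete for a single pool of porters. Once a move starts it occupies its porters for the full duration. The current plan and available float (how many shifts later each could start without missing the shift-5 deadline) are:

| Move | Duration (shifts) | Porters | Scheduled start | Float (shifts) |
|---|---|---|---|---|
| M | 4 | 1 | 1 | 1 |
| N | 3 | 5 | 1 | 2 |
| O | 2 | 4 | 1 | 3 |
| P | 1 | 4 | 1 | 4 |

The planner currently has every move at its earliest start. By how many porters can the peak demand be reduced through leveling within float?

6

Early-start peak: s1:14  s2:10  s3:6  s4:1  s5:0 ⇒ 14.
Leveled (M@1, N@1, O@4, P@5): s1:6  s2:6  s3:6  s4:5  s5:8 ⇒ 8.
Reduction 14 − 8 = 6.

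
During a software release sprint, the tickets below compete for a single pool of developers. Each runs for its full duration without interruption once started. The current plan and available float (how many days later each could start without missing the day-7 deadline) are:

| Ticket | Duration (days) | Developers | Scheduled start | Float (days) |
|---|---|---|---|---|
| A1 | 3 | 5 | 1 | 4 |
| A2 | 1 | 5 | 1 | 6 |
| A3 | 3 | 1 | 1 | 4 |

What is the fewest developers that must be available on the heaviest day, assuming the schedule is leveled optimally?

Early-start (A1@1, A2@1, A3@1) gives peak 11: d1:11  d2:6  d3:6  d4:0  d5:0  d6:0  d7:0.
Shift A2→4, A3→5.
Schedule A1@1, A2@4, A3@5: d1:5  d2:5  d3:5  d4:5  d5:1  d6:1  d7:1 — peak 5.

5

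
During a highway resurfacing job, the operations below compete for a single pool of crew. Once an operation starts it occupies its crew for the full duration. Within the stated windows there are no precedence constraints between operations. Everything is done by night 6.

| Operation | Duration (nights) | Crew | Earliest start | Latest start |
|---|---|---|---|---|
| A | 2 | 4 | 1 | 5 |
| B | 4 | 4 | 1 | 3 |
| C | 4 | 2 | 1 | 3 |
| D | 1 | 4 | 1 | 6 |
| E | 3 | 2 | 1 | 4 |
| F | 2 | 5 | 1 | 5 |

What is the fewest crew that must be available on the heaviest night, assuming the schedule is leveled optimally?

Early-start (A@1, B@1, C@1, D@1, E@1, F@1) gives peak 21: n1:21  n2:17  n3:8  n4:6  n5:0  n6:0.
Shift D→3, E→4, F→5.
Schedule A@1, B@1, C@1, D@3, E@4, F@5: n1:10  n2:10  n3:10  n4:8  n5:7  n6:7 — peak 10.

10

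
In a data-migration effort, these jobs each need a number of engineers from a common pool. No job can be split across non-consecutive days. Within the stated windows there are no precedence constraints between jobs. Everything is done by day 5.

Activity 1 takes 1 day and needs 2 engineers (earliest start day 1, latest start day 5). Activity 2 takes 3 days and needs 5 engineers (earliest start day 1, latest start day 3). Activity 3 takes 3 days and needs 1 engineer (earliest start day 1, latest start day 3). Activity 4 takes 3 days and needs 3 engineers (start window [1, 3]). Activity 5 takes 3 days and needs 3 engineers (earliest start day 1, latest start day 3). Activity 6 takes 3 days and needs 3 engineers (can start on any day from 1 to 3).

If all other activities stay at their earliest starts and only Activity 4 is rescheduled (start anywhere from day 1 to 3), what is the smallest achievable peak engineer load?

Activity 4@1: d1:17  d2:15  d3:15  d4:0  d5:0 → peak 17
Activity 4@2: d1:14  d2:15  d3:15  d4:3  d5:0 → peak 15
Activity 4@3: d1:14  d2:12  d3:15  d4:3  d5:3 → peak 15
Best is Activity 4@2, peak 15.

15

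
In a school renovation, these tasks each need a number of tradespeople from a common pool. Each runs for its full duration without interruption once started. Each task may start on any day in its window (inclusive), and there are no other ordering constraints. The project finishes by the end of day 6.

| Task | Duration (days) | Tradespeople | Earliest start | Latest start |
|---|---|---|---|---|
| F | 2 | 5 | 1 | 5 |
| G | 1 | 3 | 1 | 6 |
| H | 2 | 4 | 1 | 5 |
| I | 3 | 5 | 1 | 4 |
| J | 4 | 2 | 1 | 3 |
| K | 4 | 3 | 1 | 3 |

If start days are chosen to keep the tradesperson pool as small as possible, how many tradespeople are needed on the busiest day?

10

Early-start (F@1, G@1, H@1, I@1, J@1, K@1) gives peak 22: d1:22  d2:19  d3:10  d4:5  d5:0  d6:0.
Shift H→2, I→4, J→3, K→3.
Schedule F@1, G@1, H@2, I@4, J@3, K@3: d1:8  d2:9  d3:9  d4:10  d5:10  d6:10 — peak 10.
Total tradesperson-days = 56 over 6 days ⇒ peak ≥ ⌈56/6⌉ = 10, so 10 is optimal.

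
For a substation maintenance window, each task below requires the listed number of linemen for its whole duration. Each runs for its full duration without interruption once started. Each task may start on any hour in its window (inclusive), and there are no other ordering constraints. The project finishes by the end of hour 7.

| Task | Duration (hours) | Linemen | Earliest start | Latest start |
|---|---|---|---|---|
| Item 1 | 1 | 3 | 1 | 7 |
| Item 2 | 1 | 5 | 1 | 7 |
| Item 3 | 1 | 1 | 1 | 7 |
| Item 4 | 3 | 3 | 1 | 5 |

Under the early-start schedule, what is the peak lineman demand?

Early-start schedule: Item 1@1, Item 2@1, Item 3@1, Item 4@1.
Load per hour: hour 1: 12, hour 2: 3, hour 3: 3, hour 4: 0, hour 5: 0, hour 6: 0, hour 7: 0.
Peak is 12.

12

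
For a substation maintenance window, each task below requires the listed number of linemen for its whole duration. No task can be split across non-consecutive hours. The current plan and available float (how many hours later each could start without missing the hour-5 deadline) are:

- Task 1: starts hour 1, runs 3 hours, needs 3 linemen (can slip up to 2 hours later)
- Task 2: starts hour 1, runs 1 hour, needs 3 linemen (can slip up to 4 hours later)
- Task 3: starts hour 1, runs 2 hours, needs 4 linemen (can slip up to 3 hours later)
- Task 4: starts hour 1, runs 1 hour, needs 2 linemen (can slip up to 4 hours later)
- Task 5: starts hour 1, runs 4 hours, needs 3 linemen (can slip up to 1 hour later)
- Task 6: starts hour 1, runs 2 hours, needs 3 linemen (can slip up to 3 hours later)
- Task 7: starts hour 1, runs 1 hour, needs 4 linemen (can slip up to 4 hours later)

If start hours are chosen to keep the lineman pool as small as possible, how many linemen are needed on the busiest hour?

9

Early-start (Task 1@1, Task 2@1, Task 3@1, Task 4@1, Task 5@1, Task 6@1, Task 7@1) gives peak 22: h1:22  h2:13  h3:6  h4:3  h5:0.
Shift Task 3→4, Task 4→4, Task 6→2, Task 7→5.
Schedule Task 1@1, Task 2@1, Task 3@4, Task 4@4, Task 5@1, Task 6@2, Task 7@5: h1:9  h2:9  h3:9  h4:9  h5:8 — peak 9.
Total lineman-hours = 44 over 5 hours ⇒ peak ≥ ⌈44/5⌉ = 9, so 9 is optimal.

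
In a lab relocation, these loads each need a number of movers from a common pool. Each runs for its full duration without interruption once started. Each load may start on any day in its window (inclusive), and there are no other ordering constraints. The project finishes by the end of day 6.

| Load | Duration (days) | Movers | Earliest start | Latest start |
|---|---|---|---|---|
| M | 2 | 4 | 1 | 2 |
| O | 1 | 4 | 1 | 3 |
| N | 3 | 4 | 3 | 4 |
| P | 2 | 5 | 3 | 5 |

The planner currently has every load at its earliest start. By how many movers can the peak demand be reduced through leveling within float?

Early-start peak: d1:8  d2:4  d3:9  d4:9  d5:4  d6:0 ⇒ 9.
Leveled (M@1, O@1, N@3, P@3): d1:8  d2:4  d3:9  d4:9  d5:4  d6:0 ⇒ 9.
Reduction 9 − 9 = 0.

0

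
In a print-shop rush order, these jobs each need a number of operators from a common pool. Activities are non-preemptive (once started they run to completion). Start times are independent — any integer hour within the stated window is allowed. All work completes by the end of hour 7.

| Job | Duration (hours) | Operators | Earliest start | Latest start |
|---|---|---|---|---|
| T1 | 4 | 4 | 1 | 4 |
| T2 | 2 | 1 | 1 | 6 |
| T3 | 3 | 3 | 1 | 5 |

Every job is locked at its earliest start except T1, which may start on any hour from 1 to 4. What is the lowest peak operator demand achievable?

4

T1@1: h1:8  h2:8  h3:7  h4:4  h5:0  h6:0  h7:0 → peak 8
T1@2: h1:4  h2:8  h3:7  h4:4  h5:4  h6:0  h7:0 → peak 8
T1@3: h1:4  h2:4  h3:7  h4:4  h5:4  h6:4  h7:0 → peak 7
T1@4: h1:4  h2:4  h3:3  h4:4  h5:4  h6:4  h7:4 → peak 4
Best is T1@4, peak 4.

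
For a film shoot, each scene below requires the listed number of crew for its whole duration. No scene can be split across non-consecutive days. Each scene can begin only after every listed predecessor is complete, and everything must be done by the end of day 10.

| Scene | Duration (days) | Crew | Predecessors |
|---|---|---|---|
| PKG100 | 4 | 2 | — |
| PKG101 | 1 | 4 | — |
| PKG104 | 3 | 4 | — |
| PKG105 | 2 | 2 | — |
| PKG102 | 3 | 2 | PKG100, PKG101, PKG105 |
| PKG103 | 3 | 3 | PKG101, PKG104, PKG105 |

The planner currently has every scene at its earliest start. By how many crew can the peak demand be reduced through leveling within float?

Early-start peak: d1:12  d2:8  d3:6  d4:5  d5:5  d6:5  d7:2  d8:0  d9:0  d10:0 ⇒ 12.
Leveled (PKG100@1, PKG101@1, PKG104@2, PKG105@5, PKG102@7, PKG103@7): d1:6  d2:6  d3:6  d4:6  d5:2  d6:2  d7:5  d8:5  d9:5  d10:0 ⇒ 6.
Reduction 12 − 6 = 6.

6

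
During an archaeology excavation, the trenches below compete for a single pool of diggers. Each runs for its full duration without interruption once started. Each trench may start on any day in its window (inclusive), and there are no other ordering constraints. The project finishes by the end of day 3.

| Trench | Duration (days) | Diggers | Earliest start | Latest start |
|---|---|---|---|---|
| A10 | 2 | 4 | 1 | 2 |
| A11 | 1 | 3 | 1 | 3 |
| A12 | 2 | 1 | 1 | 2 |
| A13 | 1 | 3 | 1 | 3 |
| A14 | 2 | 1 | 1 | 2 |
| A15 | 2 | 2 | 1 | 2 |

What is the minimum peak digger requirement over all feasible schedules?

Early-start (A10@1, A11@1, A12@1, A13@1, A14@1, A15@1) gives peak 14: d1:14  d2:8  d3:0.
Shift A13→3, A14→2, A15→2.
Schedule A10@1, A11@1, A12@1, A13@3, A14@2, A15@2: d1:8  d2:8  d3:6 — peak 8.
Total digger-days = 22 over 3 days ⇒ peak ≥ ⌈22/3⌉ = 8, so 8 is optimal.

8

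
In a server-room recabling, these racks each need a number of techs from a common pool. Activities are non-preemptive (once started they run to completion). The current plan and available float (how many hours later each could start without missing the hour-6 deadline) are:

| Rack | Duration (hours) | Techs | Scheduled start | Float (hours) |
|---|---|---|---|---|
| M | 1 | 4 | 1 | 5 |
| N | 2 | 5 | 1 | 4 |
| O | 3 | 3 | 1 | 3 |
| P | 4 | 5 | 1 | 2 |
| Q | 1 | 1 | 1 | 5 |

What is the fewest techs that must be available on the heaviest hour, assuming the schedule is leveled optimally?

Early-start (M@1, N@1, O@1, P@1, Q@1) gives peak 18: h1:18  h2:13  h3:8  h4:5  h5:0  h6:0.
Shift O→2, P→3, Q→2.
Schedule M@1, N@1, O@2, P@3, Q@2: h1:9  h2:9  h3:8  h4:8  h5:5  h6:5 — peak 9.

9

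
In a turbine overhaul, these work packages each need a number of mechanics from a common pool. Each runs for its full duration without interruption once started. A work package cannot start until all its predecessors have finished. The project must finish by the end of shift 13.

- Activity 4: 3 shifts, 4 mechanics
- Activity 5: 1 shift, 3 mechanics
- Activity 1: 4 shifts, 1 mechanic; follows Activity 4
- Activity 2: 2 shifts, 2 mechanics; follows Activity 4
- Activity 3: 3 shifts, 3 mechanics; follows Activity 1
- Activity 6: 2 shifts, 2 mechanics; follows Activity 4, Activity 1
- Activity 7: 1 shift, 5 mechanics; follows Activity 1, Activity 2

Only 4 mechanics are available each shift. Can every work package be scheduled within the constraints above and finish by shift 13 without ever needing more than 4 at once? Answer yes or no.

no

The minimum achievable peak is 5; 4 < 5, so no feasible schedule stays within the cap.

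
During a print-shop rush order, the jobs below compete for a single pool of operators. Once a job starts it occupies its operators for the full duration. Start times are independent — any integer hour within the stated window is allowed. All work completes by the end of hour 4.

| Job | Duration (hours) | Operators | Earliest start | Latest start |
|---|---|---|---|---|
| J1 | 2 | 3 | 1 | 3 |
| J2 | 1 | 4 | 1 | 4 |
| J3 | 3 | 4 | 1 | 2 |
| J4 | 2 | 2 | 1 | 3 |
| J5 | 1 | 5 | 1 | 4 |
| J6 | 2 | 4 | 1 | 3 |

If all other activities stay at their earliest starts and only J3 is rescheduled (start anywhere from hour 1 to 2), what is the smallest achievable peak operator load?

J3@1: h1:22  h2:13  h3:4  h4:0 → peak 22
J3@2: h1:18  h2:13  h3:4  h4:4 → peak 18
Best is J3@2, peak 18.

18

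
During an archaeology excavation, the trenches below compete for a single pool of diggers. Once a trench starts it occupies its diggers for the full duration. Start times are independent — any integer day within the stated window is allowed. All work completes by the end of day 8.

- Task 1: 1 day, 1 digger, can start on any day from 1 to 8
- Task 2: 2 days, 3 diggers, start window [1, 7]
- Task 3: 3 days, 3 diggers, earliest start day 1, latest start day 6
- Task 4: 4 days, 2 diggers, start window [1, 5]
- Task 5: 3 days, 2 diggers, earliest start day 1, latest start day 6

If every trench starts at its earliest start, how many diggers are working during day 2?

10

At early start, day 2 has: Task 2, Task 3, Task 4, Task 5.
Demand: 3 + 3 + 2 + 2 = 10.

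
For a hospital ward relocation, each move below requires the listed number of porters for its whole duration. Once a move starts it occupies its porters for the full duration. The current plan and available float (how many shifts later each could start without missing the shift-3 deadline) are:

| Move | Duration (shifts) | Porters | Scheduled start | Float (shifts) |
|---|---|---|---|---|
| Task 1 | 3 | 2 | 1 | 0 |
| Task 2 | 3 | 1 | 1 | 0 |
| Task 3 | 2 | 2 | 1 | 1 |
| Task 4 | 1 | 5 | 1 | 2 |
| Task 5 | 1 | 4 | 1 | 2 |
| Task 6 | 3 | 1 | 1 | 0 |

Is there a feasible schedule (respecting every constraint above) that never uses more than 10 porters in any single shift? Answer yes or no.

Schedule Task 1@1, Task 2@1, Task 3@1, Task 4@3, Task 5@1, Task 6@1: s1:10  s2:6  s3:9 — peak 10 ≤ 10.

yes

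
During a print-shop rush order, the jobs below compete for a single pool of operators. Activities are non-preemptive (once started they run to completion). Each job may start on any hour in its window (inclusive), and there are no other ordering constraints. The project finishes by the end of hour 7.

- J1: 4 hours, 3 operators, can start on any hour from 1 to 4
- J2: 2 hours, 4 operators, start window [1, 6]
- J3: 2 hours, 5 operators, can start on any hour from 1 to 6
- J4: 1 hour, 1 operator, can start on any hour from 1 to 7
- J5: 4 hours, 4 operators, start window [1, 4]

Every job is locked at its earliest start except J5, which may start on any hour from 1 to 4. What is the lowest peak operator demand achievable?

13

J5@1: h1:17  h2:16  h3:7  h4:7  h5:0  h6:0  h7:0 → peak 17
J5@2: h1:13  h2:16  h3:7  h4:7  h5:4  h6:0  h7:0 → peak 16
J5@3: h1:13  h2:12  h3:7  h4:7  h5:4  h6:4  h7:0 → peak 13
J5@4: h1:13  h2:12  h3:3  h4:7  h5:4  h6:4  h7:4 → peak 13
Best is J5@3, peak 13.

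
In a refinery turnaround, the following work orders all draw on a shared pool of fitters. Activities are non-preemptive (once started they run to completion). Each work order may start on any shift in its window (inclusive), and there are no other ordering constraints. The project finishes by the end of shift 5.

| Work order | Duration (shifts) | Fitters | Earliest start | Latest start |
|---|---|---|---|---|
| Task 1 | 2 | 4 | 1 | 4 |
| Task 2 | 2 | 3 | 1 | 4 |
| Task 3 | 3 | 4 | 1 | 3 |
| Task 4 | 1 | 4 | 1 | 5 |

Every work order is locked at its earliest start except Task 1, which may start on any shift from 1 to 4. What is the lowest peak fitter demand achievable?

11

Task 1@1: s1:15  s2:11  s3:4  s4:0  s5:0 → peak 15
Task 1@2: s1:11  s2:11  s3:8  s4:0  s5:0 → peak 11
Task 1@3: s1:11  s2:7  s3:8  s4:4  s5:0 → peak 11
Task 1@4: s1:11  s2:7  s3:4  s4:4  s5:4 → peak 11
Best is Task 1@2, peak 11.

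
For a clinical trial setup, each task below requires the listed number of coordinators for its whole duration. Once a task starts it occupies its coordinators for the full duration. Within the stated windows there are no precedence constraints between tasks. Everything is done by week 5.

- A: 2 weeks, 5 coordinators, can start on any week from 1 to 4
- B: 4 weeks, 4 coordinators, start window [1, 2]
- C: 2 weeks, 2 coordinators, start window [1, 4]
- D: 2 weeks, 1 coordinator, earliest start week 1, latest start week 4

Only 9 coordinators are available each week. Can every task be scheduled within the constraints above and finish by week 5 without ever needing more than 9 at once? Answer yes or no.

yes

Schedule A@1, B@1, C@3, D@3: w1:9  w2:9  w3:7  w4:7  w5:0 — peak 9 ≤ 9.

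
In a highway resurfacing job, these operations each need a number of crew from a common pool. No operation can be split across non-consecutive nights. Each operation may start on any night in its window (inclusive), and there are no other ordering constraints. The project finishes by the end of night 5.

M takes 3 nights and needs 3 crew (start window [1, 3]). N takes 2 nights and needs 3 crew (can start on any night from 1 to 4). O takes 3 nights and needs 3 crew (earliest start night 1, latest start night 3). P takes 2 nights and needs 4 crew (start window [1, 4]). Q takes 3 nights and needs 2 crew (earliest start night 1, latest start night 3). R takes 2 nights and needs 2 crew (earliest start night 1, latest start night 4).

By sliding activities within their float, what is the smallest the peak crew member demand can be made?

Early-start (M@1, N@1, O@1, P@1, Q@1, R@1) gives peak 17: n1:17  n2:17  n3:8  n4:0  n5:0.
Shift P→4, Q→3, R→4.
Schedule M@1, N@1, O@1, P@4, Q@3, R@4: n1:9  n2:9  n3:8  n4:8  n5:8 — peak 9.
Total crew member-nights = 42 over 5 nights ⇒ peak ≥ ⌈42/5⌉ = 9, so 9 is optimal.

9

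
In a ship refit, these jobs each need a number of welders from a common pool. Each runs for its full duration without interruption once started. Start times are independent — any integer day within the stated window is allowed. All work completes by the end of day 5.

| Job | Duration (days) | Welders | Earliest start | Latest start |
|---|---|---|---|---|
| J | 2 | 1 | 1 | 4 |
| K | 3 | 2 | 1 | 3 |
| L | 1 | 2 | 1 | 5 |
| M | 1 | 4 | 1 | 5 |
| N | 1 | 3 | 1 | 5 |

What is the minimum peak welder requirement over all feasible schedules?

4

Early-start (J@1, K@1, L@1, M@1, N@1) gives peak 12: d1:12  d2:3  d3:2  d4:0  d5:0.
Shift L→3, M→4, N→5.
Schedule J@1, K@1, L@3, M@4, N@5: d1:3  d2:3  d3:4  d4:4  d5:3 — peak 4.
Total welder-days = 17 over 5 days ⇒ peak ≥ ⌈17/5⌉ = 4, so 4 is optimal.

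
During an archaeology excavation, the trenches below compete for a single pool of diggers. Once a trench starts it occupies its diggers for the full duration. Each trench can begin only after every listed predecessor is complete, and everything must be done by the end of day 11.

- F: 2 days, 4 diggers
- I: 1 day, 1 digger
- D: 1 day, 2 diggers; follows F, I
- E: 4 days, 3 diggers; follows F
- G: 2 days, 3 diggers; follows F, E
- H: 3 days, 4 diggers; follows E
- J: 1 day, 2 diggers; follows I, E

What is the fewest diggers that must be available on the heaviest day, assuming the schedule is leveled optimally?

5

Early-start (F@1, I@1, D@3, E@3, G@7, H@7, J@7) gives peak 9: d1:5  d2:4  d3:5  d4:3  d5:3  d6:3  d7:9  d8:7  d9:4  d10:0  d11:0.
Shift H→9.
Schedule F@1, I@1, D@3, E@3, G@7, H@9, J@7: d1:5  d2:4  d3:5  d4:3  d5:3  d6:3  d7:5  d8:3  d9:4  d10:4  d11:4 — peak 5.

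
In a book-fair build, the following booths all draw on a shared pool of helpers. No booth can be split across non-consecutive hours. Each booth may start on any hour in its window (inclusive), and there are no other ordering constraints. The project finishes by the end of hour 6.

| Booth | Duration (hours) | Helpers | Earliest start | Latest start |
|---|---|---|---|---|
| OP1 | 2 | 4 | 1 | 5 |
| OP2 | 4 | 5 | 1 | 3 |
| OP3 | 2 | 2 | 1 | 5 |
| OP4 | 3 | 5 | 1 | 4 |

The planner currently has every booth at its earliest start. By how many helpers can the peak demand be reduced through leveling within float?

Early-start peak: h1:16  h2:16  h3:10  h4:5  h5:0  h6:0 ⇒ 16.
Leveled (OP1@1, OP2@1, OP3@5, OP4@3): h1:9  h2:9  h3:10  h4:10  h5:7  h6:2 ⇒ 10.
Reduction 16 − 10 = 6.

6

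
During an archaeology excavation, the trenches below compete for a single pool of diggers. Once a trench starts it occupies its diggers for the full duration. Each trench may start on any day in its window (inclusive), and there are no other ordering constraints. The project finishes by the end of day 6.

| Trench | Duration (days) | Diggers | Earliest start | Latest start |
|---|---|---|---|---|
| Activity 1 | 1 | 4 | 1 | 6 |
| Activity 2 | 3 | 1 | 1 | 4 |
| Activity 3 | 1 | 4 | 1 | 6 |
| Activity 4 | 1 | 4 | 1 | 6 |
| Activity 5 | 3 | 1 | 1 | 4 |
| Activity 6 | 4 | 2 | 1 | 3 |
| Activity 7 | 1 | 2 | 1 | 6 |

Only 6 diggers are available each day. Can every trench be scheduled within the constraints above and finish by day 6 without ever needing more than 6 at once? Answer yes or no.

Schedule Activity 1@1, Activity 2@1, Activity 3@2, Activity 4@4, Activity 5@1, Activity 6@3, Activity 7@3: d1:6  d2:6  d3:6  d4:6  d5:2  d6:2 — peak 6 ≤ 6.

yes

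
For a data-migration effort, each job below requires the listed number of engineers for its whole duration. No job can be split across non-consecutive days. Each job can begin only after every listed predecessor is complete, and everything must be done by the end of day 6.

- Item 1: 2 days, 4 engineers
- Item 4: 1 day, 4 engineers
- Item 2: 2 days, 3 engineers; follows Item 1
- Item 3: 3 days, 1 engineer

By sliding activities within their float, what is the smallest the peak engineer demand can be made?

4

Early-start (Item 1@1, Item 4@1, Item 2@3, Item 3@1) gives peak 9: d1:9  d2:5  d3:4  d4:3  d5:0  d6:0.
Shift Item 4→3, Item 2→4, Item 3→4.
Schedule Item 1@1, Item 4@3, Item 2@4, Item 3@4: d1:4  d2:4  d3:4  d4:4  d5:4  d6:1 — peak 4.
Total engineer-days = 21 over 6 days ⇒ peak ≥ ⌈21/6⌉ = 4, so 4 is optimal.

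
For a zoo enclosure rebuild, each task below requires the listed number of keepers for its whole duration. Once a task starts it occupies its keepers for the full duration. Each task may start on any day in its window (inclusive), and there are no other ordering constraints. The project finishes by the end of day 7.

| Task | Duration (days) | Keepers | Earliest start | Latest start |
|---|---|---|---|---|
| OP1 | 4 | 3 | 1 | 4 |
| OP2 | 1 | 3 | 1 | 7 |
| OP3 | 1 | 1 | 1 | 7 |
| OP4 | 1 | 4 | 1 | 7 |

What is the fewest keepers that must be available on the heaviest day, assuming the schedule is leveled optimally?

4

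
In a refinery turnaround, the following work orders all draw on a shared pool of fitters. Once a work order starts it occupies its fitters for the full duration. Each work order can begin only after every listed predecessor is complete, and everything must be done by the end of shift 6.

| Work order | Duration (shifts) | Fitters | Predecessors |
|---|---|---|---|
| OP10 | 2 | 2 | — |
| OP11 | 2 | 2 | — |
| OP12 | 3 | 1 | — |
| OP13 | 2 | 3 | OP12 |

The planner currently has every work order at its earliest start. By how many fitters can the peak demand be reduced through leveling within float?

Early-start peak: s1:5  s2:5  s3:1  s4:3  s5:3  s6:0 ⇒ 5.
Leveled (OP10@1, OP11@3, OP12@1, OP13@5): s1:3  s2:3  s3:3  s4:2  s5:3  s6:3 ⇒ 3.
Reduction 5 − 3 = 2.

2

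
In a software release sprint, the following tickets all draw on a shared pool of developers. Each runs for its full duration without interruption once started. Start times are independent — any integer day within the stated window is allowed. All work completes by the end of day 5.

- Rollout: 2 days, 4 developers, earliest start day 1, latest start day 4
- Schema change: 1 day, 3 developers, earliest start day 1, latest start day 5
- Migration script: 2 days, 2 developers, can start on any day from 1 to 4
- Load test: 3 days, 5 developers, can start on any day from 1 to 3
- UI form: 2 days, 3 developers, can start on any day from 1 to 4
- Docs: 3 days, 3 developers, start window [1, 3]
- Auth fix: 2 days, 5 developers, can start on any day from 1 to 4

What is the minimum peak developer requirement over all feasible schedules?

11

Early-start (Rollout@1, Schema change@1, Migration script@1, Load test@1, UI form@1, Docs@1, Auth fix@1) gives peak 25: d1:25  d2:22  d3:8  d4:0  d5:0.
Shift Schema change→3, UI form→4, Docs→3, Auth fix→4.
Schedule Rollout@1, Schema change@3, Migration script@1, Load test@1, UI form@4, Docs@3, Auth fix@4: d1:11  d2:11  d3:11  d4:11  d5:11 — peak 11.
Total developer-days = 55 over 5 days ⇒ peak ≥ ⌈55/5⌉ = 11, so 11 is optimal.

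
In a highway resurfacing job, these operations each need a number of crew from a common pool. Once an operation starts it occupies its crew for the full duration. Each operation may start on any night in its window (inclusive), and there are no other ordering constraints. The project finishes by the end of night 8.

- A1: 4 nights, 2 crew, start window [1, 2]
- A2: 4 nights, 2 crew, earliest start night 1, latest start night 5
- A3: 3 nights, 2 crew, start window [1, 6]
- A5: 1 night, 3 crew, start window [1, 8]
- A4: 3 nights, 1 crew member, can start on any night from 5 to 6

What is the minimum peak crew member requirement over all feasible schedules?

Early-start (A1@1, A2@1, A3@1, A5@1, A4@5) gives peak 9: n1:9  n2:6  n3:6  n4:4  n5:1  n6:1  n7:1  n8:0.
Shift A3→5, A5→8.
Schedule A1@1, A2@1, A3@5, A5@8, A4@5: n1:4  n2:4  n3:4  n4:4  n5:3  n6:3  n7:3  n8:3 — peak 4.
Total crew member-nights = 28 over 8 nights ⇒ peak ≥ ⌈28/8⌉ = 4, so 4 is optimal.

4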